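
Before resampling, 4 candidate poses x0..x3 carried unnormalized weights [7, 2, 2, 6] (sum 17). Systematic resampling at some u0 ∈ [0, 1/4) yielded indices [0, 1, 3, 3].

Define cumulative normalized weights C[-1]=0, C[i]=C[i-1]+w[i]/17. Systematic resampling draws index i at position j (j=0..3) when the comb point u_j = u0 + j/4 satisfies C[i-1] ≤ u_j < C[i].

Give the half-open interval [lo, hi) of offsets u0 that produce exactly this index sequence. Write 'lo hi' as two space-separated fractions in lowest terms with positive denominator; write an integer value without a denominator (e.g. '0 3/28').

C = [7/17, 9/17, 11/17, 1]
j=0 picked index 0: u0 ∈ [0, 7/17)
j=1 picked index 1: u0 ∈ [11/68, 19/68)
j=2 picked index 3: u0 ∈ [5/34, 1/2)
j=3 picked index 3: u0 ∈ [-7/68, 1/4)
intersection: [11/68, 1/4)

11/68 1/4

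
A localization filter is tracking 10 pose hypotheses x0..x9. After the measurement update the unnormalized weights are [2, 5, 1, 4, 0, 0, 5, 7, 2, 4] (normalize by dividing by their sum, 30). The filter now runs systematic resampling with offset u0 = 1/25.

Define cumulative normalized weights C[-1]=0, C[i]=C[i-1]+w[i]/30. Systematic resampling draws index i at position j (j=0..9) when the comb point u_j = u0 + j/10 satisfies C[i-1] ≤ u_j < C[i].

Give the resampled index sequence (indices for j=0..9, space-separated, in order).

C = [1/15, 7/30, 4/15, 2/5, 2/5, 2/5, 17/30, 4/5, 13/15, 1]
j=0: u_0=1/25 ∈ [0, 1/15) → index 0
j=1: u_1=7/50 ∈ [1/15, 7/30) → index 1
j=2: u_2=6/25 ∈ [7/30, 4/15) → index 2
j=3: u_3=17/50 ∈ [4/15, 2/5) → index 3
j=4: u_4=11/25 ∈ [2/5, 17/30) → index 6
j=5: u_5=27/50 ∈ [2/5, 17/30) → index 6
j=6: u_6=16/25 ∈ [17/30, 4/5) → index 7
j=7: u_7=37/50 ∈ [17/30, 4/5) → index 7
j=8: u_8=21/25 ∈ [4/5, 13/15) → index 8
j=9: u_9=47/50 ∈ [13/15, 1) → index 9

0 1 2 3 6 6 7 7 8 9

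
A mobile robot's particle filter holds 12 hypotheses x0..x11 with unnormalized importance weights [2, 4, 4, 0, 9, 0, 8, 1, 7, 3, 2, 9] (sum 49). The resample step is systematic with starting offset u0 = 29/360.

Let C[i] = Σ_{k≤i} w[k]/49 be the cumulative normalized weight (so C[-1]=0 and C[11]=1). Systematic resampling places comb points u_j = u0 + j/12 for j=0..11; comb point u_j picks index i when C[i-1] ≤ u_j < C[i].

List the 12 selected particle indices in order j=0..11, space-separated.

1 2 4 4 6 6 8 8 9 11 11 11

C = [2/49, 6/49, 10/49, 10/49, 19/49, 19/49, 27/49, 4/7, 5/7, 38/49, 40/49, 1]
j=0: u_0=29/360 ∈ [2/49, 6/49) → index 1
j=1: u_1=59/360 ∈ [6/49, 10/49) → index 2
j=2: u_2=89/360 ∈ [10/49, 19/49) → index 4
j=3: u_3=119/360 ∈ [10/49, 19/49) → index 4
j=4: u_4=149/360 ∈ [19/49, 27/49) → index 6
j=5: u_5=179/360 ∈ [19/49, 27/49) → index 6
j=6: u_6=209/360 ∈ [4/7, 5/7) → index 8
j=7: u_7=239/360 ∈ [4/7, 5/7) → index 8
j=8: u_8=269/360 ∈ [5/7, 38/49) → index 9
j=9: u_9=299/360 ∈ [40/49, 1) → index 11
j=10: u_10=329/360 ∈ [40/49, 1) → index 11
j=11: u_11=359/360 ∈ [40/49, 1) → index 11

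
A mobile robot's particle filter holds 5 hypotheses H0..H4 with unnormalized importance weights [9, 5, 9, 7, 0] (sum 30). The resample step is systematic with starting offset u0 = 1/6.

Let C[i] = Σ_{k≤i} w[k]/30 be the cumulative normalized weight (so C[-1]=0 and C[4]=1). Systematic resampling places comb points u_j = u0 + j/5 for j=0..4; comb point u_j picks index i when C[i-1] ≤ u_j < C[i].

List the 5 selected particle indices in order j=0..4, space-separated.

C = [3/10, 7/15, 23/30, 1, 1]
j=0: u_0=1/6 ∈ [0, 3/10) → index 0
j=1: u_1=11/30 ∈ [3/10, 7/15) → index 1
j=2: u_2=17/30 ∈ [7/15, 23/30) → index 2
j=3: u_3=23/30 ∈ [23/30, 1) → index 3
j=4: u_4=29/30 ∈ [23/30, 1) → index 3

0 1 2 3 3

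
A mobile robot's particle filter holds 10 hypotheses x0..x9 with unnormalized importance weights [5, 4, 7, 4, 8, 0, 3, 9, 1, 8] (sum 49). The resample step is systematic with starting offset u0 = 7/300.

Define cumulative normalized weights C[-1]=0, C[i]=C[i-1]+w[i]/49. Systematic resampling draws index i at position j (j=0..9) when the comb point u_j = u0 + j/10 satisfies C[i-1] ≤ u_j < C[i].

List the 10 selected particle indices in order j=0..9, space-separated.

C = [5/49, 9/49, 16/49, 20/49, 4/7, 4/7, 31/49, 40/49, 41/49, 1]
j=0: u_0=7/300 ∈ [0, 5/49) → index 0
j=1: u_1=37/300 ∈ [5/49, 9/49) → index 1
j=2: u_2=67/300 ∈ [9/49, 16/49) → index 2
j=3: u_3=97/300 ∈ [9/49, 16/49) → index 2
j=4: u_4=127/300 ∈ [20/49, 4/7) → index 4
j=5: u_5=157/300 ∈ [20/49, 4/7) → index 4
j=6: u_6=187/300 ∈ [4/7, 31/49) → index 6
j=7: u_7=217/300 ∈ [31/49, 40/49) → index 7
j=8: u_8=247/300 ∈ [40/49, 41/49) → index 8
j=9: u_9=277/300 ∈ [41/49, 1) → index 9

0 1 2 2 4 4 6 7 8 9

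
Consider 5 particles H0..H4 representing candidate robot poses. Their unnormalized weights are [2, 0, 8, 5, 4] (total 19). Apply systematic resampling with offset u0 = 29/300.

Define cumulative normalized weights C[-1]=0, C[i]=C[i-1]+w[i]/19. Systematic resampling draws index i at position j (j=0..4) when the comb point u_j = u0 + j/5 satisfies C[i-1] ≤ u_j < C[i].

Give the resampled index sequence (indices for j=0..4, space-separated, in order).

0 2 2 3 4

C = [2/19, 2/19, 10/19, 15/19, 1]
j=0: u_0=29/300 ∈ [0, 2/19) → index 0
j=1: u_1=89/300 ∈ [2/19, 10/19) → index 2
j=2: u_2=149/300 ∈ [2/19, 10/19) → index 2
j=3: u_3=209/300 ∈ [10/19, 15/19) → index 3
j=4: u_4=269/300 ∈ [15/19, 1) → index 4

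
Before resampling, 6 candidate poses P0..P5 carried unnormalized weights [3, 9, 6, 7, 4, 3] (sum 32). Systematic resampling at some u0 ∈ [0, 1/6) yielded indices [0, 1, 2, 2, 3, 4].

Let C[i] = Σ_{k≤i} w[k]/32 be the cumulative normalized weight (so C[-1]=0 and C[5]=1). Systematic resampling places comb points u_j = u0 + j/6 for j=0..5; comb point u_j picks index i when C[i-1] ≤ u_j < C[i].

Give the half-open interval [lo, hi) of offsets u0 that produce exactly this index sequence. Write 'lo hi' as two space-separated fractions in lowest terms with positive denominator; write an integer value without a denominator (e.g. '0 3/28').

C = [3/32, 3/8, 9/16, 25/32, 29/32, 1]
j=0 picked index 0: u0 ∈ [0, 3/32)
j=1 picked index 1: u0 ∈ [-7/96, 5/24)
j=2 picked index 2: u0 ∈ [1/24, 11/48)
j=3 picked index 2: u0 ∈ [-1/8, 1/16)
j=4 picked index 3: u0 ∈ [-5/48, 11/96)
j=5 picked index 4: u0 ∈ [-5/96, 7/96)
intersection: [1/24, 1/16)

1/24 1/16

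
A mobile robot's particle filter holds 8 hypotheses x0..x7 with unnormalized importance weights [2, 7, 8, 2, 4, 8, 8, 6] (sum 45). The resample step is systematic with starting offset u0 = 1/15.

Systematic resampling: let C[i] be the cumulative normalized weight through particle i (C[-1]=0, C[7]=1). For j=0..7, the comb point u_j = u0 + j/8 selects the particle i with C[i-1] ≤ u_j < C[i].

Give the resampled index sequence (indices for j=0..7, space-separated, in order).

1 1 2 4 5 6 6 7

C = [2/45, 1/5, 17/45, 19/45, 23/45, 31/45, 13/15, 1]
j=0: u_0=1/15 ∈ [2/45, 1/5) → index 1
j=1: u_1=23/120 ∈ [2/45, 1/5) → index 1
j=2: u_2=19/60 ∈ [1/5, 17/45) → index 2
j=3: u_3=53/120 ∈ [19/45, 23/45) → index 4
j=4: u_4=17/30 ∈ [23/45, 31/45) → index 5
j=5: u_5=83/120 ∈ [31/45, 13/15) → index 6
j=6: u_6=49/60 ∈ [31/45, 13/15) → index 6
j=7: u_7=113/120 ∈ [13/15, 1) → index 7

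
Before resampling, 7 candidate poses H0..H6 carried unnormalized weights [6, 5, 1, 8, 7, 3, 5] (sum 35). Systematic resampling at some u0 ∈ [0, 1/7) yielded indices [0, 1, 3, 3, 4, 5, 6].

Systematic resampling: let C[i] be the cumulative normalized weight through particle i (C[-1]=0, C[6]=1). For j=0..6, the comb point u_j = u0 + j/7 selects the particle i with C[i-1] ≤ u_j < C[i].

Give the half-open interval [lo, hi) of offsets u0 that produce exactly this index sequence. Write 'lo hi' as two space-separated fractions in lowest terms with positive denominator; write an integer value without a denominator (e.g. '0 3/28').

2/35 1/7

C = [6/35, 11/35, 12/35, 4/7, 27/35, 6/7, 1]
j=0 picked index 0: u0 ∈ [0, 6/35)
j=1 picked index 1: u0 ∈ [1/35, 6/35)
j=2 picked index 3: u0 ∈ [2/35, 2/7)
j=3 picked index 3: u0 ∈ [-3/35, 1/7)
j=4 picked index 4: u0 ∈ [0, 1/5)
j=5 picked index 5: u0 ∈ [2/35, 1/7)
j=6 picked index 6: u0 ∈ [0, 1/7)
intersection: [2/35, 1/7)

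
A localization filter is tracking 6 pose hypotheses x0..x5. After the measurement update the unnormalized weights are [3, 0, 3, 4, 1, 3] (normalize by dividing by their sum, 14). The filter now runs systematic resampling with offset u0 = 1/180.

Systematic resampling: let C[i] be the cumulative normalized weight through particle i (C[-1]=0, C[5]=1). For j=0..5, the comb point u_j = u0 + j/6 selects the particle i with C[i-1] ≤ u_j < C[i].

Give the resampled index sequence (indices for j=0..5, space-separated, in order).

C = [3/14, 3/14, 3/7, 5/7, 11/14, 1]
j=0: u_0=1/180 ∈ [0, 3/14) → index 0
j=1: u_1=31/180 ∈ [0, 3/14) → index 0
j=2: u_2=61/180 ∈ [3/14, 3/7) → index 2
j=3: u_3=91/180 ∈ [3/7, 5/7) → index 3
j=4: u_4=121/180 ∈ [3/7, 5/7) → index 3
j=5: u_5=151/180 ∈ [11/14, 1) → index 5

0 0 2 3 3 5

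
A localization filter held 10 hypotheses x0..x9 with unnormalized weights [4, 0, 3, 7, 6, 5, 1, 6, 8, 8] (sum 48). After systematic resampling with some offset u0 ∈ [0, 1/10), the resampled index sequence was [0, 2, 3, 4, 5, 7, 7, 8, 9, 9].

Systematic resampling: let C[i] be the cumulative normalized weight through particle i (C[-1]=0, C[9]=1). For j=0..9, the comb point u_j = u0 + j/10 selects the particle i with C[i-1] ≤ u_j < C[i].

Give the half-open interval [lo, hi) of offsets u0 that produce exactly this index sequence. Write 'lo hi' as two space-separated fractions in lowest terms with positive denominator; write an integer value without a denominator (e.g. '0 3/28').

1/24 11/240

C = [1/12, 1/12, 7/48, 7/24, 5/12, 25/48, 13/24, 2/3, 5/6, 1]
j=0 picked index 0: u0 ∈ [0, 1/12)
j=1 picked index 2: u0 ∈ [-1/60, 11/240)
j=2 picked index 3: u0 ∈ [-13/240, 11/120)
j=3 picked index 4: u0 ∈ [-1/120, 7/60)
j=4 picked index 5: u0 ∈ [1/60, 29/240)
j=5 picked index 7: u0 ∈ [1/24, 1/6)
j=6 picked index 7: u0 ∈ [-7/120, 1/15)
j=7 picked index 8: u0 ∈ [-1/30, 2/15)
j=8 picked index 9: u0 ∈ [1/30, 1/5)
j=9 picked index 9: u0 ∈ [-1/15, 1/10)
intersection: [1/24, 11/240)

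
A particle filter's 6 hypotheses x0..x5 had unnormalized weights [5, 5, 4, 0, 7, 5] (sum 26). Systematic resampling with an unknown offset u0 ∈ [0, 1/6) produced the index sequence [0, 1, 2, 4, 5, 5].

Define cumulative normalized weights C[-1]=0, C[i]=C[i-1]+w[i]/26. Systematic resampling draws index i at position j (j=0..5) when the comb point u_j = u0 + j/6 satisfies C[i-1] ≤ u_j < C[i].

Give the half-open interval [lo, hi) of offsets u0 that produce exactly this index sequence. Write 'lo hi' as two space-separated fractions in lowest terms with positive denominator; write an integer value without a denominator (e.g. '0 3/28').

C = [5/26, 5/13, 7/13, 7/13, 21/26, 1]
j=0 picked index 0: u0 ∈ [0, 5/26)
j=1 picked index 1: u0 ∈ [1/39, 17/78)
j=2 picked index 2: u0 ∈ [2/39, 8/39)
j=3 picked index 4: u0 ∈ [1/26, 4/13)
j=4 picked index 5: u0 ∈ [11/78, 1/3)
j=5 picked index 5: u0 ∈ [-1/39, 1/6)
intersection: [11/78, 1/6)

11/78 1/6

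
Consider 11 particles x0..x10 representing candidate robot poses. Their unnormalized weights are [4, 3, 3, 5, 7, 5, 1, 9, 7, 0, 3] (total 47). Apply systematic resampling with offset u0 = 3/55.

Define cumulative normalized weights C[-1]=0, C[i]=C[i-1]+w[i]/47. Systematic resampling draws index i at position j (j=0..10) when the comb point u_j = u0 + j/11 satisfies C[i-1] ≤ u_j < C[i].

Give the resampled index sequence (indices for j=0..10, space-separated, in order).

C = [4/47, 7/47, 10/47, 15/47, 22/47, 27/47, 28/47, 37/47, 44/47, 44/47, 1]
j=0: u_0=3/55 ∈ [0, 4/47) → index 0
j=1: u_1=8/55 ∈ [4/47, 7/47) → index 1
j=2: u_2=13/55 ∈ [10/47, 15/47) → index 3
j=3: u_3=18/55 ∈ [15/47, 22/47) → index 4
j=4: u_4=23/55 ∈ [15/47, 22/47) → index 4
j=5: u_5=28/55 ∈ [22/47, 27/47) → index 5
j=6: u_6=3/5 ∈ [28/47, 37/47) → index 7
j=7: u_7=38/55 ∈ [28/47, 37/47) → index 7
j=8: u_8=43/55 ∈ [28/47, 37/47) → index 7
j=9: u_9=48/55 ∈ [37/47, 44/47) → index 8
j=10: u_10=53/55 ∈ [44/47, 1) → index 10

0 1 3 4 4 5 7 7 7 8 10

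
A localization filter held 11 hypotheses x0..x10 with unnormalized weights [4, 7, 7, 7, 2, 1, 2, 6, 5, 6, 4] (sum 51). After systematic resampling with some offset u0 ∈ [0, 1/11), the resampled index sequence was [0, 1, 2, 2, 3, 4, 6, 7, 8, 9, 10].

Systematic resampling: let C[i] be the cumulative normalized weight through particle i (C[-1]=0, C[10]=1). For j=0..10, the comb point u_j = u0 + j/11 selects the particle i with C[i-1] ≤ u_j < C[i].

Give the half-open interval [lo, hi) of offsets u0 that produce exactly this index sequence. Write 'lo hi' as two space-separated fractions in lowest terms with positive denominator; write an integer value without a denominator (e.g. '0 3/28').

20/561 8/187

C = [4/51, 11/51, 6/17, 25/51, 9/17, 28/51, 10/17, 12/17, 41/51, 47/51, 1]
j=0 picked index 0: u0 ∈ [0, 4/51)
j=1 picked index 1: u0 ∈ [-7/561, 70/561)
j=2 picked index 2: u0 ∈ [19/561, 32/187)
j=3 picked index 2: u0 ∈ [-32/561, 15/187)
j=4 picked index 3: u0 ∈ [-2/187, 71/561)
j=5 picked index 4: u0 ∈ [20/561, 14/187)
j=6 picked index 6: u0 ∈ [2/561, 8/187)
j=7 picked index 7: u0 ∈ [-9/187, 13/187)
j=8 picked index 8: u0 ∈ [-4/187, 43/561)
j=9 picked index 9: u0 ∈ [-8/561, 58/561)
j=10 picked index 10: u0 ∈ [7/561, 1/11)
intersection: [20/561, 8/187)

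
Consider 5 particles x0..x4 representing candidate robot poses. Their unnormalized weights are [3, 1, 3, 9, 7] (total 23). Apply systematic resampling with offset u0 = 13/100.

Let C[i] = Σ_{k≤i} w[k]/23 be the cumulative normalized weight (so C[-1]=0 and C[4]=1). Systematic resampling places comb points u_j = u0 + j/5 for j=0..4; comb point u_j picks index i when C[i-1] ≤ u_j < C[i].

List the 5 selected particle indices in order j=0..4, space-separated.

C = [3/23, 4/23, 7/23, 16/23, 1]
j=0: u_0=13/100 ∈ [0, 3/23) → index 0
j=1: u_1=33/100 ∈ [7/23, 16/23) → index 3
j=2: u_2=53/100 ∈ [7/23, 16/23) → index 3
j=3: u_3=73/100 ∈ [16/23, 1) → index 4
j=4: u_4=93/100 ∈ [16/23, 1) → index 4

0 3 3 4 4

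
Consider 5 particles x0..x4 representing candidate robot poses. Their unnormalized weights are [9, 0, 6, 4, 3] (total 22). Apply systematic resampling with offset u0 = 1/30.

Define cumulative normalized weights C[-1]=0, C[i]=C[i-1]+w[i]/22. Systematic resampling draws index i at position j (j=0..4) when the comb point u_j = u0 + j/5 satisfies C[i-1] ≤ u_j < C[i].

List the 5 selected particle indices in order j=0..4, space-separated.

C = [9/22, 9/22, 15/22, 19/22, 1]
j=0: u_0=1/30 ∈ [0, 9/22) → index 0
j=1: u_1=7/30 ∈ [0, 9/22) → index 0
j=2: u_2=13/30 ∈ [9/22, 15/22) → index 2
j=3: u_3=19/30 ∈ [9/22, 15/22) → index 2
j=4: u_4=5/6 ∈ [15/22, 19/22) → index 3

0 0 2 2 3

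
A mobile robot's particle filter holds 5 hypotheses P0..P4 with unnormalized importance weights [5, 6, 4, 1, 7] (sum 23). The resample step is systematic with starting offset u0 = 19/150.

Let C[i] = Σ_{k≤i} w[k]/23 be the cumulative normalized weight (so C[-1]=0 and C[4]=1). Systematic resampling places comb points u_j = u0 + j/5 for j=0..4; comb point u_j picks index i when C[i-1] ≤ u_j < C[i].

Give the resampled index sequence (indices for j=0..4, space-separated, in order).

0 1 2 4 4

C = [5/23, 11/23, 15/23, 16/23, 1]
j=0: u_0=19/150 ∈ [0, 5/23) → index 0
j=1: u_1=49/150 ∈ [5/23, 11/23) → index 1
j=2: u_2=79/150 ∈ [11/23, 15/23) → index 2
j=3: u_3=109/150 ∈ [16/23, 1) → index 4
j=4: u_4=139/150 ∈ [16/23, 1) → index 4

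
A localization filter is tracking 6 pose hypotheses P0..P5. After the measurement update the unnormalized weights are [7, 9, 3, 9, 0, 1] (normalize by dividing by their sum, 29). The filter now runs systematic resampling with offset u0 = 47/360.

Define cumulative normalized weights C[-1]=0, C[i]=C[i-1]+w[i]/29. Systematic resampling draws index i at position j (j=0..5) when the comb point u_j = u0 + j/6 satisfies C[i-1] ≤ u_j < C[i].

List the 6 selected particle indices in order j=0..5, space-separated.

C = [7/29, 16/29, 19/29, 28/29, 28/29, 1]
j=0: u_0=47/360 ∈ [0, 7/29) → index 0
j=1: u_1=107/360 ∈ [7/29, 16/29) → index 1
j=2: u_2=167/360 ∈ [7/29, 16/29) → index 1
j=3: u_3=227/360 ∈ [16/29, 19/29) → index 2
j=4: u_4=287/360 ∈ [19/29, 28/29) → index 3
j=5: u_5=347/360 ∈ [19/29, 28/29) → index 3

0 1 1 2 3 3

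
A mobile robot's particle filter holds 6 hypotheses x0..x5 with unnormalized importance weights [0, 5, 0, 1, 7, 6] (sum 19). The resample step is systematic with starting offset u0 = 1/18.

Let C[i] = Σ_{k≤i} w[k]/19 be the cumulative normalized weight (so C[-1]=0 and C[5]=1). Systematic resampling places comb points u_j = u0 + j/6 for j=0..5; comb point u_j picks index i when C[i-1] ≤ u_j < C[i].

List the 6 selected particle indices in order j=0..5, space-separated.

C = [0, 5/19, 5/19, 6/19, 13/19, 1]
j=0: u_0=1/18 ∈ [0, 5/19) → index 1
j=1: u_1=2/9 ∈ [0, 5/19) → index 1
j=2: u_2=7/18 ∈ [6/19, 13/19) → index 4
j=3: u_3=5/9 ∈ [6/19, 13/19) → index 4
j=4: u_4=13/18 ∈ [13/19, 1) → index 5
j=5: u_5=8/9 ∈ [13/19, 1) → index 5

1 1 4 4 5 5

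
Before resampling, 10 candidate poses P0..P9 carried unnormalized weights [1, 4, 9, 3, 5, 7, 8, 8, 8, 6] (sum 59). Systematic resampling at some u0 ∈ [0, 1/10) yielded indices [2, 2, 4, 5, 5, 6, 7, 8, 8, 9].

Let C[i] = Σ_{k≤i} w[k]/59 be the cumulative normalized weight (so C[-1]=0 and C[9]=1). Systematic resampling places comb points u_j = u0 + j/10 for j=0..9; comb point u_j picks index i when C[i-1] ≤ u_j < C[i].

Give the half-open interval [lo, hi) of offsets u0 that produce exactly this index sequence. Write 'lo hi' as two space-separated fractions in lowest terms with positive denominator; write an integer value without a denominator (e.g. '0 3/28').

26/295 27/295

C = [1/59, 5/59, 14/59, 17/59, 22/59, 29/59, 37/59, 45/59, 53/59, 1]
j=0 picked index 2: u0 ∈ [5/59, 14/59)
j=1 picked index 2: u0 ∈ [-9/590, 81/590)
j=2 picked index 4: u0 ∈ [26/295, 51/295)
j=3 picked index 5: u0 ∈ [43/590, 113/590)
j=4 picked index 5: u0 ∈ [-8/295, 27/295)
j=5 picked index 6: u0 ∈ [-1/118, 15/118)
j=6 picked index 7: u0 ∈ [8/295, 48/295)
j=7 picked index 8: u0 ∈ [37/590, 117/590)
j=8 picked index 8: u0 ∈ [-11/295, 29/295)
j=9 picked index 9: u0 ∈ [-1/590, 1/10)
intersection: [26/295, 27/295)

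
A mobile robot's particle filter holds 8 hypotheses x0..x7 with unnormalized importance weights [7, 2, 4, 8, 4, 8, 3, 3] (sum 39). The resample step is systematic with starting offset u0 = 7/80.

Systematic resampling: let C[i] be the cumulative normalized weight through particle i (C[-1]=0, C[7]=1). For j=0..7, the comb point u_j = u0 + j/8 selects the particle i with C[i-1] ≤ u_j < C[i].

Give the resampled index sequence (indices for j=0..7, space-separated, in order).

C = [7/39, 3/13, 1/3, 7/13, 25/39, 11/13, 12/13, 1]
j=0: u_0=7/80 ∈ [0, 7/39) → index 0
j=1: u_1=17/80 ∈ [7/39, 3/13) → index 1
j=2: u_2=27/80 ∈ [1/3, 7/13) → index 3
j=3: u_3=37/80 ∈ [1/3, 7/13) → index 3
j=4: u_4=47/80 ∈ [7/13, 25/39) → index 4
j=5: u_5=57/80 ∈ [25/39, 11/13) → index 5
j=6: u_6=67/80 ∈ [25/39, 11/13) → index 5
j=7: u_7=77/80 ∈ [12/13, 1) → index 7

0 1 3 3 4 5 5 7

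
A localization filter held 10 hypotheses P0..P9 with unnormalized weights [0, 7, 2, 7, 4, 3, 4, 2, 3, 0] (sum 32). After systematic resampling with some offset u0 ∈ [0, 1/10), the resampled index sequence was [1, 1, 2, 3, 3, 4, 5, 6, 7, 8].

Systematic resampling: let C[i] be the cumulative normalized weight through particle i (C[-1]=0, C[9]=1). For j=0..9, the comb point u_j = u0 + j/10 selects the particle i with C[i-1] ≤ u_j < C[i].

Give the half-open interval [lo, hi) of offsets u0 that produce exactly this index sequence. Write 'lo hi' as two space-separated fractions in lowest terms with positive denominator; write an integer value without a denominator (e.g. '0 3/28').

7/160 13/160

C = [0, 7/32, 9/32, 1/2, 5/8, 23/32, 27/32, 29/32, 1, 1]
j=0 picked index 1: u0 ∈ [0, 7/32)
j=1 picked index 1: u0 ∈ [-1/10, 19/160)
j=2 picked index 2: u0 ∈ [3/160, 13/160)
j=3 picked index 3: u0 ∈ [-3/160, 1/5)
j=4 picked index 3: u0 ∈ [-19/160, 1/10)
j=5 picked index 4: u0 ∈ [0, 1/8)
j=6 picked index 5: u0 ∈ [1/40, 19/160)
j=7 picked index 6: u0 ∈ [3/160, 23/160)
j=8 picked index 7: u0 ∈ [7/160, 17/160)
j=9 picked index 8: u0 ∈ [1/160, 1/10)
intersection: [7/160, 13/160)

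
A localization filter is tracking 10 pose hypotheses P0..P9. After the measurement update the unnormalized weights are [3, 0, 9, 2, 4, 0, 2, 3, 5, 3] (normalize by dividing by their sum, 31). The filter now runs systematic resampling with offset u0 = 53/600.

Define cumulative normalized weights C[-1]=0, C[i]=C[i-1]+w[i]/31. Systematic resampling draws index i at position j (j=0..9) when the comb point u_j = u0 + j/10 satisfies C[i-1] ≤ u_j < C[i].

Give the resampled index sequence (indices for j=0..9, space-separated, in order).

C = [3/31, 3/31, 12/31, 14/31, 18/31, 18/31, 20/31, 23/31, 28/31, 1]
j=0: u_0=53/600 ∈ [0, 3/31) → index 0
j=1: u_1=113/600 ∈ [3/31, 12/31) → index 2
j=2: u_2=173/600 ∈ [3/31, 12/31) → index 2
j=3: u_3=233/600 ∈ [12/31, 14/31) → index 3
j=4: u_4=293/600 ∈ [14/31, 18/31) → index 4
j=5: u_5=353/600 ∈ [18/31, 20/31) → index 6
j=6: u_6=413/600 ∈ [20/31, 23/31) → index 7
j=7: u_7=473/600 ∈ [23/31, 28/31) → index 8
j=8: u_8=533/600 ∈ [23/31, 28/31) → index 8
j=9: u_9=593/600 ∈ [28/31, 1) → index 9

0 2 2 3 4 6 7 8 8 9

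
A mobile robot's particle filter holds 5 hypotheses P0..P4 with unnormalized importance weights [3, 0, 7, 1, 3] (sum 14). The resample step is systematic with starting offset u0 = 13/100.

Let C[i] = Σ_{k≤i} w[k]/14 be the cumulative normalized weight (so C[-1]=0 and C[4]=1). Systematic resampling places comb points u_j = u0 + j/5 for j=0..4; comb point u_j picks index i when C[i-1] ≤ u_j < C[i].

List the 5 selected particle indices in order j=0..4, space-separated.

0 2 2 3 4

C = [3/14, 3/14, 5/7, 11/14, 1]
j=0: u_0=13/100 ∈ [0, 3/14) → index 0
j=1: u_1=33/100 ∈ [3/14, 5/7) → index 2
j=2: u_2=53/100 ∈ [3/14, 5/7) → index 2
j=3: u_3=73/100 ∈ [5/7, 11/14) → index 3
j=4: u_4=93/100 ∈ [11/14, 1) → index 4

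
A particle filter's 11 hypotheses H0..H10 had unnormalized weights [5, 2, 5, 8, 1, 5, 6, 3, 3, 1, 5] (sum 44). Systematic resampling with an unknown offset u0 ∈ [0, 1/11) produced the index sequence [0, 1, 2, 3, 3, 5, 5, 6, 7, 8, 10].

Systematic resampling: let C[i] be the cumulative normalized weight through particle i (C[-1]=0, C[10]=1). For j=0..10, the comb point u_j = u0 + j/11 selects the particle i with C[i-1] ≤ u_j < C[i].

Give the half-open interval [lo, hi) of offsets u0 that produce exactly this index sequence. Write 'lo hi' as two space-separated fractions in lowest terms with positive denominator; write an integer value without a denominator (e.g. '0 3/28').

C = [5/44, 7/44, 3/11, 5/11, 21/44, 13/22, 8/11, 35/44, 19/22, 39/44, 1]
j=0 picked index 0: u0 ∈ [0, 5/44)
j=1 picked index 1: u0 ∈ [1/44, 3/44)
j=2 picked index 2: u0 ∈ [-1/44, 1/11)
j=3 picked index 3: u0 ∈ [0, 2/11)
j=4 picked index 3: u0 ∈ [-1/11, 1/11)
j=5 picked index 5: u0 ∈ [1/44, 3/22)
j=6 picked index 5: u0 ∈ [-3/44, 1/22)
j=7 picked index 6: u0 ∈ [-1/22, 1/11)
j=8 picked index 7: u0 ∈ [0, 3/44)
j=9 picked index 8: u0 ∈ [-1/44, 1/22)
j=10 picked index 10: u0 ∈ [-1/44, 1/11)
intersection: [1/44, 1/22)

1/44 1/22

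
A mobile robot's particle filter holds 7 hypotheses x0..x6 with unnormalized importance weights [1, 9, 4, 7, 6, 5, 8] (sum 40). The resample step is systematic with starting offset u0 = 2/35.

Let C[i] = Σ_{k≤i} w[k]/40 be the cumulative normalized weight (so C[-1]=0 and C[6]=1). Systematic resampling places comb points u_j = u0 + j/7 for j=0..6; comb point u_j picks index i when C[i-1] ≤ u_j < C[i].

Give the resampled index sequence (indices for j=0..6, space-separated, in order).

C = [1/40, 1/4, 7/20, 21/40, 27/40, 4/5, 1]
j=0: u_0=2/35 ∈ [1/40, 1/4) → index 1
j=1: u_1=1/5 ∈ [1/40, 1/4) → index 1
j=2: u_2=12/35 ∈ [1/4, 7/20) → index 2
j=3: u_3=17/35 ∈ [7/20, 21/40) → index 3
j=4: u_4=22/35 ∈ [21/40, 27/40) → index 4
j=5: u_5=27/35 ∈ [27/40, 4/5) → index 5
j=6: u_6=32/35 ∈ [4/5, 1) → index 6

1 1 2 3 4 5 6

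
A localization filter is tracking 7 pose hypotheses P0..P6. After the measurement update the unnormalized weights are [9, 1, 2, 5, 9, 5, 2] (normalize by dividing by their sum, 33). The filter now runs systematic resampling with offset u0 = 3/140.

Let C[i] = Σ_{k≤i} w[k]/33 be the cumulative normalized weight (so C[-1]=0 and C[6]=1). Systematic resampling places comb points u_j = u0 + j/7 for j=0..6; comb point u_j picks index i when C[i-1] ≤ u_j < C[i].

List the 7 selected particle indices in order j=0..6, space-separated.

0 0 2 3 4 4 5

C = [3/11, 10/33, 4/11, 17/33, 26/33, 31/33, 1]
j=0: u_0=3/140 ∈ [0, 3/11) → index 0
j=1: u_1=23/140 ∈ [0, 3/11) → index 0
j=2: u_2=43/140 ∈ [10/33, 4/11) → index 2
j=3: u_3=9/20 ∈ [4/11, 17/33) → index 3
j=4: u_4=83/140 ∈ [17/33, 26/33) → index 4
j=5: u_5=103/140 ∈ [17/33, 26/33) → index 4
j=6: u_6=123/140 ∈ [26/33, 31/33) → index 5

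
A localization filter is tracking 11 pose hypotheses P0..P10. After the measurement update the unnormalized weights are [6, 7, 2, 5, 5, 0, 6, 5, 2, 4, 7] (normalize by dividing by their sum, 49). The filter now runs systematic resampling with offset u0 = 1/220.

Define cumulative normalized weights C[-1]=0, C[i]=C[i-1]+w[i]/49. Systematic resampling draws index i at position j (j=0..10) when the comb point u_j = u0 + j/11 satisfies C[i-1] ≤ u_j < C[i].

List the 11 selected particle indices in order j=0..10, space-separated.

0 0 1 2 3 4 6 7 7 9 10

C = [6/49, 13/49, 15/49, 20/49, 25/49, 25/49, 31/49, 36/49, 38/49, 6/7, 1]
j=0: u_0=1/220 ∈ [0, 6/49) → index 0
j=1: u_1=21/220 ∈ [0, 6/49) → index 0
j=2: u_2=41/220 ∈ [6/49, 13/49) → index 1
j=3: u_3=61/220 ∈ [13/49, 15/49) → index 2
j=4: u_4=81/220 ∈ [15/49, 20/49) → index 3
j=5: u_5=101/220 ∈ [20/49, 25/49) → index 4
j=6: u_6=11/20 ∈ [25/49, 31/49) → index 6
j=7: u_7=141/220 ∈ [31/49, 36/49) → index 7
j=8: u_8=161/220 ∈ [31/49, 36/49) → index 7
j=9: u_9=181/220 ∈ [38/49, 6/7) → index 9
j=10: u_10=201/220 ∈ [6/7, 1) → index 10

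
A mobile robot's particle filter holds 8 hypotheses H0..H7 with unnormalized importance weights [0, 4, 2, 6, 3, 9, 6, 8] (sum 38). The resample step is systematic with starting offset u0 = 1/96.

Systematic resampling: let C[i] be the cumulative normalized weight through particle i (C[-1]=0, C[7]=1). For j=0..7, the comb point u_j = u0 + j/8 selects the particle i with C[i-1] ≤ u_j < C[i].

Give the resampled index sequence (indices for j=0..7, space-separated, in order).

C = [0, 2/19, 3/19, 6/19, 15/38, 12/19, 15/19, 1]
j=0: u_0=1/96 ∈ [0, 2/19) → index 1
j=1: u_1=13/96 ∈ [2/19, 3/19) → index 2
j=2: u_2=25/96 ∈ [3/19, 6/19) → index 3
j=3: u_3=37/96 ∈ [6/19, 15/38) → index 4
j=4: u_4=49/96 ∈ [15/38, 12/19) → index 5
j=5: u_5=61/96 ∈ [12/19, 15/19) → index 6
j=6: u_6=73/96 ∈ [12/19, 15/19) → index 6
j=7: u_7=85/96 ∈ [15/19, 1) → index 7

1 2 3 4 5 6 6 7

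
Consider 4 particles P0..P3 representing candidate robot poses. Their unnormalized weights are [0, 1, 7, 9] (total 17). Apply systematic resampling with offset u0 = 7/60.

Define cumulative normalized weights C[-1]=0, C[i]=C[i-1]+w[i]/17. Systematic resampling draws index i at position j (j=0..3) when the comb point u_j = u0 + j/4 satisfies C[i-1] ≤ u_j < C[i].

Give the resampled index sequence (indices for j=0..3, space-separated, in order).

2 2 3 3

C = [0, 1/17, 8/17, 1]
j=0: u_0=7/60 ∈ [1/17, 8/17) → index 2
j=1: u_1=11/30 ∈ [1/17, 8/17) → index 2
j=2: u_2=37/60 ∈ [8/17, 1) → index 3
j=3: u_3=13/15 ∈ [8/17, 1) → index 3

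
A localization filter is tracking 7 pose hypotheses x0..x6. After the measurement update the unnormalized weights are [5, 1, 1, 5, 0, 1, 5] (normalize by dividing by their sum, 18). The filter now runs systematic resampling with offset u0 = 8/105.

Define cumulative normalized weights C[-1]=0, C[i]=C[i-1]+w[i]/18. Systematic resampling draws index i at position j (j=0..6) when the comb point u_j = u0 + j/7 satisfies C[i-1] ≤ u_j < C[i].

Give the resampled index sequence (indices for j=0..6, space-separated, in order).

C = [5/18, 1/3, 7/18, 2/3, 2/3, 13/18, 1]
j=0: u_0=8/105 ∈ [0, 5/18) → index 0
j=1: u_1=23/105 ∈ [0, 5/18) → index 0
j=2: u_2=38/105 ∈ [1/3, 7/18) → index 2
j=3: u_3=53/105 ∈ [7/18, 2/3) → index 3
j=4: u_4=68/105 ∈ [7/18, 2/3) → index 3
j=5: u_5=83/105 ∈ [13/18, 1) → index 6
j=6: u_6=14/15 ∈ [13/18, 1) → index 6

0 0 2 3 3 6 6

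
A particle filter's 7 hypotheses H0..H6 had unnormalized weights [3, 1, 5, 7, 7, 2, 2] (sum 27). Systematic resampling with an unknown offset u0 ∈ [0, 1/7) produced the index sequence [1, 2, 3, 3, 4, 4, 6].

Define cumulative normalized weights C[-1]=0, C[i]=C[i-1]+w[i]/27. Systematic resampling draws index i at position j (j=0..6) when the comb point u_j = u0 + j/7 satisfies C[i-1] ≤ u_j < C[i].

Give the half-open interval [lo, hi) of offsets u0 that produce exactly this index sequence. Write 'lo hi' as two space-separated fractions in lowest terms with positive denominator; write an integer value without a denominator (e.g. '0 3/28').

C = [1/9, 4/27, 1/3, 16/27, 23/27, 25/27, 1]
j=0 picked index 1: u0 ∈ [1/9, 4/27)
j=1 picked index 2: u0 ∈ [1/189, 4/21)
j=2 picked index 3: u0 ∈ [1/21, 58/189)
j=3 picked index 3: u0 ∈ [-2/21, 31/189)
j=4 picked index 4: u0 ∈ [4/189, 53/189)
j=5 picked index 4: u0 ∈ [-23/189, 26/189)
j=6 picked index 6: u0 ∈ [13/189, 1/7)
intersection: [1/9, 26/189)

1/9 26/189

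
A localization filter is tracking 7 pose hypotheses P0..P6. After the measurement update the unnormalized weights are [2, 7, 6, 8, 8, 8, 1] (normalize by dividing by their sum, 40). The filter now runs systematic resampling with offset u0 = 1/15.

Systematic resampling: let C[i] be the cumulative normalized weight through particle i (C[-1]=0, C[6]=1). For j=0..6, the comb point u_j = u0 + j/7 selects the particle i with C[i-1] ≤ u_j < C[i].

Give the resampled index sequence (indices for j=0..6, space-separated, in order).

C = [1/20, 9/40, 3/8, 23/40, 31/40, 39/40, 1]
j=0: u_0=1/15 ∈ [1/20, 9/40) → index 1
j=1: u_1=22/105 ∈ [1/20, 9/40) → index 1
j=2: u_2=37/105 ∈ [9/40, 3/8) → index 2
j=3: u_3=52/105 ∈ [3/8, 23/40) → index 3
j=4: u_4=67/105 ∈ [23/40, 31/40) → index 4
j=5: u_5=82/105 ∈ [31/40, 39/40) → index 5
j=6: u_6=97/105 ∈ [31/40, 39/40) → index 5

1 1 2 3 4 5 5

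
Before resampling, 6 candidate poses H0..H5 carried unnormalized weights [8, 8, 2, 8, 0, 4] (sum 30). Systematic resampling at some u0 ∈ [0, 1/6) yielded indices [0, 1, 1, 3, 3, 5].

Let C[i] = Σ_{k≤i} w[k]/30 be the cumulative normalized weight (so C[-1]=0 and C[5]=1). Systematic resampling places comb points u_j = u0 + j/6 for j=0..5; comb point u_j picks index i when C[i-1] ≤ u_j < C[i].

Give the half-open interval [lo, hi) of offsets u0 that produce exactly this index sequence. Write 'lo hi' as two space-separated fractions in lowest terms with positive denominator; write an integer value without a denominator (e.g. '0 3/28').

1/10 1/6

C = [4/15, 8/15, 3/5, 13/15, 13/15, 1]
j=0 picked index 0: u0 ∈ [0, 4/15)
j=1 picked index 1: u0 ∈ [1/10, 11/30)
j=2 picked index 1: u0 ∈ [-1/15, 1/5)
j=3 picked index 3: u0 ∈ [1/10, 11/30)
j=4 picked index 3: u0 ∈ [-1/15, 1/5)
j=5 picked index 5: u0 ∈ [1/30, 1/6)
intersection: [1/10, 1/6)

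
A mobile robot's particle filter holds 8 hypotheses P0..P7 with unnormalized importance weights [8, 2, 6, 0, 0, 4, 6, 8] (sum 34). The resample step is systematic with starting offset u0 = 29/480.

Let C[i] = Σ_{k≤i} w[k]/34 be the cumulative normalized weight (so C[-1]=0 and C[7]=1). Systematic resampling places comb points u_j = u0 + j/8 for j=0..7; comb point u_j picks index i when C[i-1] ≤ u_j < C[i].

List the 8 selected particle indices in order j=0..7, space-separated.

0 0 2 2 5 6 7 7

C = [4/17, 5/17, 8/17, 8/17, 8/17, 10/17, 13/17, 1]
j=0: u_0=29/480 ∈ [0, 4/17) → index 0
j=1: u_1=89/480 ∈ [0, 4/17) → index 0
j=2: u_2=149/480 ∈ [5/17, 8/17) → index 2
j=3: u_3=209/480 ∈ [5/17, 8/17) → index 2
j=4: u_4=269/480 ∈ [8/17, 10/17) → index 5
j=5: u_5=329/480 ∈ [10/17, 13/17) → index 6
j=6: u_6=389/480 ∈ [13/17, 1) → index 7
j=7: u_7=449/480 ∈ [13/17, 1) → index 7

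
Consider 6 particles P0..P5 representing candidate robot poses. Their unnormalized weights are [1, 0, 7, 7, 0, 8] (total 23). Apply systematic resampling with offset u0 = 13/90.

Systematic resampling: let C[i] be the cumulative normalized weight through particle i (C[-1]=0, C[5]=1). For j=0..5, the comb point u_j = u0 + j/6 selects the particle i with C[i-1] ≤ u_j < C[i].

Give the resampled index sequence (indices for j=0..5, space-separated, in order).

2 2 3 3 5 5

C = [1/23, 1/23, 8/23, 15/23, 15/23, 1]
j=0: u_0=13/90 ∈ [1/23, 8/23) → index 2
j=1: u_1=14/45 ∈ [1/23, 8/23) → index 2
j=2: u_2=43/90 ∈ [8/23, 15/23) → index 3
j=3: u_3=29/45 ∈ [8/23, 15/23) → index 3
j=4: u_4=73/90 ∈ [15/23, 1) → index 5
j=5: u_5=44/45 ∈ [15/23, 1) → index 5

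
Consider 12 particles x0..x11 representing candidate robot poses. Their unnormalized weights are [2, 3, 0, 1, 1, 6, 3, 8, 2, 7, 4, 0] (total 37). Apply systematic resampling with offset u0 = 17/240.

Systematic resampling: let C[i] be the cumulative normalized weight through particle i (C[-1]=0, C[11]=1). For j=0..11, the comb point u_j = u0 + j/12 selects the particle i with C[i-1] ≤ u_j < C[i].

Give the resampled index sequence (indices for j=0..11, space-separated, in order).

C = [2/37, 5/37, 5/37, 6/37, 7/37, 13/37, 16/37, 24/37, 26/37, 33/37, 1, 1]
j=0: u_0=17/240 ∈ [2/37, 5/37) → index 1
j=1: u_1=37/240 ∈ [5/37, 6/37) → index 3
j=2: u_2=19/80 ∈ [7/37, 13/37) → index 5
j=3: u_3=77/240 ∈ [7/37, 13/37) → index 5
j=4: u_4=97/240 ∈ [13/37, 16/37) → index 6
j=5: u_5=39/80 ∈ [16/37, 24/37) → index 7
j=6: u_6=137/240 ∈ [16/37, 24/37) → index 7
j=7: u_7=157/240 ∈ [24/37, 26/37) → index 8
j=8: u_8=59/80 ∈ [26/37, 33/37) → index 9
j=9: u_9=197/240 ∈ [26/37, 33/37) → index 9
j=10: u_10=217/240 ∈ [33/37, 1) → index 10
j=11: u_11=79/80 ∈ [33/37, 1) → index 10

1 3 5 5 6 7 7 8 9 9 10 10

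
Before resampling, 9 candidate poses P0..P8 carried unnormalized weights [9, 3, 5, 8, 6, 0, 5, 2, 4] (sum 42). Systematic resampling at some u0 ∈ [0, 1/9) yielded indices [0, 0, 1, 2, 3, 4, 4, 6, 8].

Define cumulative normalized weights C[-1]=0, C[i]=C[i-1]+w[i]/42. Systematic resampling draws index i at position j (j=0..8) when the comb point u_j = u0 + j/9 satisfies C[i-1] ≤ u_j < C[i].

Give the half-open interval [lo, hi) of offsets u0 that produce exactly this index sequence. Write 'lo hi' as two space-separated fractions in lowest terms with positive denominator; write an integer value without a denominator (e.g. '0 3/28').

5/126 4/63

C = [3/14, 2/7, 17/42, 25/42, 31/42, 31/42, 6/7, 19/21, 1]
j=0 picked index 0: u0 ∈ [0, 3/14)
j=1 picked index 0: u0 ∈ [-1/9, 13/126)
j=2 picked index 1: u0 ∈ [-1/126, 4/63)
j=3 picked index 2: u0 ∈ [-1/21, 1/14)
j=4 picked index 3: u0 ∈ [-5/126, 19/126)
j=5 picked index 4: u0 ∈ [5/126, 23/126)
j=6 picked index 4: u0 ∈ [-1/14, 1/14)
j=7 picked index 6: u0 ∈ [-5/126, 5/63)
j=8 picked index 8: u0 ∈ [1/63, 1/9)
intersection: [5/126, 4/63)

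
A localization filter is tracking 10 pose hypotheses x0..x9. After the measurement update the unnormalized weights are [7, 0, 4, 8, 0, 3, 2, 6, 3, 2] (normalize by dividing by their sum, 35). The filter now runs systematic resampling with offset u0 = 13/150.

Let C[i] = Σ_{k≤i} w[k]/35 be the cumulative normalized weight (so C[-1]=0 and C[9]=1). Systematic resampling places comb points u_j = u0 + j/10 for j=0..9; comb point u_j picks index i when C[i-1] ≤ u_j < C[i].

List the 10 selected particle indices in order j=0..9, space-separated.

C = [1/5, 1/5, 11/35, 19/35, 19/35, 22/35, 24/35, 6/7, 33/35, 1]
j=0: u_0=13/150 ∈ [0, 1/5) → index 0
j=1: u_1=14/75 ∈ [0, 1/5) → index 0
j=2: u_2=43/150 ∈ [1/5, 11/35) → index 2
j=3: u_3=29/75 ∈ [11/35, 19/35) → index 3
j=4: u_4=73/150 ∈ [11/35, 19/35) → index 3
j=5: u_5=44/75 ∈ [19/35, 22/35) → index 5
j=6: u_6=103/150 ∈ [24/35, 6/7) → index 7
j=7: u_7=59/75 ∈ [24/35, 6/7) → index 7
j=8: u_8=133/150 ∈ [6/7, 33/35) → index 8
j=9: u_9=74/75 ∈ [33/35, 1) → index 9

0 0 2 3 3 5 7 7 8 9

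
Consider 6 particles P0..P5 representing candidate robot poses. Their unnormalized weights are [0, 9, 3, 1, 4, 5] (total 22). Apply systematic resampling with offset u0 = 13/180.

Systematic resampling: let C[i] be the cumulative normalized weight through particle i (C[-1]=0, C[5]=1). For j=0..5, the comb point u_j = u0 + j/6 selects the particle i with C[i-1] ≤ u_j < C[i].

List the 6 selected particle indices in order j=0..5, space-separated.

1 1 1 3 4 5

C = [0, 9/22, 6/11, 13/22, 17/22, 1]
j=0: u_0=13/180 ∈ [0, 9/22) → index 1
j=1: u_1=43/180 ∈ [0, 9/22) → index 1
j=2: u_2=73/180 ∈ [0, 9/22) → index 1
j=3: u_3=103/180 ∈ [6/11, 13/22) → index 3
j=4: u_4=133/180 ∈ [13/22, 17/22) → index 4
j=5: u_5=163/180 ∈ [17/22, 1) → index 5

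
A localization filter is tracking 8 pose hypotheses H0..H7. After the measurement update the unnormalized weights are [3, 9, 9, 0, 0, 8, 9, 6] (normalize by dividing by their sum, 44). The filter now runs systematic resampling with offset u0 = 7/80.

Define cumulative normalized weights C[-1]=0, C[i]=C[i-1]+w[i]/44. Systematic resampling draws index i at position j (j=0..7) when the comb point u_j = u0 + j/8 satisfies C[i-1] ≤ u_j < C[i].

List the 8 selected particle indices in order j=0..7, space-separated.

C = [3/44, 3/11, 21/44, 21/44, 21/44, 29/44, 19/22, 1]
j=0: u_0=7/80 ∈ [3/44, 3/11) → index 1
j=1: u_1=17/80 ∈ [3/44, 3/11) → index 1
j=2: u_2=27/80 ∈ [3/11, 21/44) → index 2
j=3: u_3=37/80 ∈ [3/11, 21/44) → index 2
j=4: u_4=47/80 ∈ [21/44, 29/44) → index 5
j=5: u_5=57/80 ∈ [29/44, 19/22) → index 6
j=6: u_6=67/80 ∈ [29/44, 19/22) → index 6
j=7: u_7=77/80 ∈ [19/22, 1) → index 7

1 1 2 2 5 6 6 7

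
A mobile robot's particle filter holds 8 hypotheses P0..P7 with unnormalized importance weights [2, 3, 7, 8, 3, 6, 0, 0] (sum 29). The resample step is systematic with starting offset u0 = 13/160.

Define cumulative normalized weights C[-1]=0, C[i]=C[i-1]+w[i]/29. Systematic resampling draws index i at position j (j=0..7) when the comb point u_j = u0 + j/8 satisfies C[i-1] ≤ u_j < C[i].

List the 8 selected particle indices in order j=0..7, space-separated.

C = [2/29, 5/29, 12/29, 20/29, 23/29, 1, 1, 1]
j=0: u_0=13/160 ∈ [2/29, 5/29) → index 1
j=1: u_1=33/160 ∈ [5/29, 12/29) → index 2
j=2: u_2=53/160 ∈ [5/29, 12/29) → index 2
j=3: u_3=73/160 ∈ [12/29, 20/29) → index 3
j=4: u_4=93/160 ∈ [12/29, 20/29) → index 3
j=5: u_5=113/160 ∈ [20/29, 23/29) → index 4
j=6: u_6=133/160 ∈ [23/29, 1) → index 5
j=7: u_7=153/160 ∈ [23/29, 1) → index 5

1 2 2 3 3 4 5 5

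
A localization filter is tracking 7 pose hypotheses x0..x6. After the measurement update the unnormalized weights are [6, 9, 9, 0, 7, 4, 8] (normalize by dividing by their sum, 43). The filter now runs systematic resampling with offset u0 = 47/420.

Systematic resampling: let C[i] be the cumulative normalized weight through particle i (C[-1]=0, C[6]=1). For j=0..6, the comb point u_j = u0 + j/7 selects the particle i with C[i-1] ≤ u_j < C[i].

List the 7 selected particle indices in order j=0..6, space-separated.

0 1 2 2 4 6 6

C = [6/43, 15/43, 24/43, 24/43, 31/43, 35/43, 1]
j=0: u_0=47/420 ∈ [0, 6/43) → index 0
j=1: u_1=107/420 ∈ [6/43, 15/43) → index 1
j=2: u_2=167/420 ∈ [15/43, 24/43) → index 2
j=3: u_3=227/420 ∈ [15/43, 24/43) → index 2
j=4: u_4=41/60 ∈ [24/43, 31/43) → index 4
j=5: u_5=347/420 ∈ [35/43, 1) → index 6
j=6: u_6=407/420 ∈ [35/43, 1) → index 6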